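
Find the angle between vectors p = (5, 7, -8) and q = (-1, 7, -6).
p·q = 92, |p|² = 138, |q|² = 86
cos θ = 92/√11868 ≈ 0.8445
θ ≈ 32.38°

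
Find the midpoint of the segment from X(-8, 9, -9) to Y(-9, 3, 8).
Midpoint = ((-8-9)/2, (9+3)/2, (-9+8)/2) = (-8.5, 6, -0.5)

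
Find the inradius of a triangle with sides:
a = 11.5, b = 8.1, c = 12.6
s = (a+b+c)/2 = (11.5+8.1+12.6)/2 = 16.1
Area = √(s(s-a)(s-b)(s-c)) = √(16.1·4.6·8·3.5) = 45.5377
r = Area/s = 45.5377/16.1 = 2.828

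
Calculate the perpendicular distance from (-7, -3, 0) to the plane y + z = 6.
d = |0(-7) + 1(-3) + 1(0) - (6)| / √(0² + 1² + 1²) = 9/√2 = 6.364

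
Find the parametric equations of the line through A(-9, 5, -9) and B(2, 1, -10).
Direction vector d = B - A = (11, -4, -1)
x = -9 + 11t, y = 5 - 4t, z = -9 - t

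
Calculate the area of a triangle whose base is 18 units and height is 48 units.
Area = (1/2) * base * height
Area = (1/2) * 18 * 48
Area = 432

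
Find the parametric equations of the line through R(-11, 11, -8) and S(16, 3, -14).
Direction vector d = S - R = (27, -8, -6)
x = -11 + 27t, y = 11 - 8t, z = -8 - 6t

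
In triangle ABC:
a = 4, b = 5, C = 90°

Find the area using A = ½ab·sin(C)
A = ½·4·5·sin(90°) = ½·20·1.000000 = 10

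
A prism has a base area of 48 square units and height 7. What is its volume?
Volume = base area * height
Volume = 48 * 7
Volume = 336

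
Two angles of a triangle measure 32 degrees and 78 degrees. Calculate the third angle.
Sum of angles in a triangle = 180 degrees
Third angle = 180 - 32 - 78
Third angle = 70 degrees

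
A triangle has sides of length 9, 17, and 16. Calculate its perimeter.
Perimeter = sum of all sides
Perimeter = 9 + 17 + 16
Perimeter = 42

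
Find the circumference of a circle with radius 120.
Circumference = 2 * pi * r
Circumference = 2 * pi * 120
Circumference = 753.98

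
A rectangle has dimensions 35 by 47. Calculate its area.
Area = length * width
Area = 35 * 47
Area = 1645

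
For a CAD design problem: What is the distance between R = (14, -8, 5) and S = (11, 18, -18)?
d = √[(-3)² + (26)² + (-23)²] = √1214 = 34.84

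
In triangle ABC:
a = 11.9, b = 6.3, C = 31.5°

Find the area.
Using A = ½ab·sin(C):
A = ½·11.9·6.3·sin(31.5°) = ½·74.97·0.522499 = 19.59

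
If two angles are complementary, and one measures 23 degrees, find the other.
Complementary angles sum to 90 degrees.
Other angle = 90 - 23
Other angle = 67 degrees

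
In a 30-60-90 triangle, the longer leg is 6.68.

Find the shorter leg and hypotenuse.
In a 30-60-90 triangle, sides are in ratio 1 : √3 : 2.
Long leg = short leg·√3  →  short leg = 6.68/√3 = 3.857
Hypotenuse = 2·(short leg) = 2·6.68/√3 = 7.713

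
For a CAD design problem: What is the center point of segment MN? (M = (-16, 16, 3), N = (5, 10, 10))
Midpoint = ((-16+5)/2, (16+10)/2, (3+10)/2) = (-5.5, 13, 6.5)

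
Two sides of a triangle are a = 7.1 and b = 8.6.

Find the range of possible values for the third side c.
By the triangle inequality: |a - b| < c < a + b
|7.1 - 8.6| < c < 7.1 + 8.6
1.5 < c < 15.7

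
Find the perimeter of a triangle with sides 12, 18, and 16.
Perimeter = sum of all sides
Perimeter = 12 + 18 + 16
Perimeter = 46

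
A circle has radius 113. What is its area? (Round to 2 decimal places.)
Area = pi * r²
Area = pi * 113²
Area = pi * 12769
Area = 40115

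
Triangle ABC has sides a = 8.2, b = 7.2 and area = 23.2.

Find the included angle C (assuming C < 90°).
Area = ½ab·sin(C)  →  sin(C) = 2·Area/(ab)
sin(C) = 2·23.2/(8.2·7.2) = 0.785908
C = arcsin(0.785908) = 51.8°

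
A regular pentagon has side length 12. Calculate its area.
For a regular 5-gon with side length s = 12:
Apothem a = s / (2*tan(pi/5)) = 12 / (2*tan(pi/5)) ≈ 8.2583
Perimeter P = 5 * 12 = 60
Area = (1/2) * P * a = (1/2) * 60 * 8.2583 = 247.75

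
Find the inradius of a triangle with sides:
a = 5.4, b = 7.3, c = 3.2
s = (a+b+c)/2 = (5.4+7.3+3.2)/2 = 7.95
Area = √(s(s-a)(s-b)(s-c)) = √(7.95·2.55·0.65·4.75) = 7.91147
r = Area/s = 7.91147/7.95 = 0.9952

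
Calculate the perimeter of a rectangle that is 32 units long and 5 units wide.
Perimeter = 2 * (length + width)
Perimeter = 2 * (32 + 5)
Perimeter = 2 * 37
Perimeter = 74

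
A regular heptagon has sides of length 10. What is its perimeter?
Perimeter = number of sides * side length
Perimeter = 7 * 10
Perimeter = 70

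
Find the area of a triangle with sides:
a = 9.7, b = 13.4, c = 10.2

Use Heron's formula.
s = (a+b+c)/2 = (9.7+13.4+10.2)/2 = 16.65
A = √(s(s-a)(s-b)(s-c)) = √(16.65·6.95·3.25·6.45)
A = √2425.73 = 49.25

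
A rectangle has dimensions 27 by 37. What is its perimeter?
Perimeter = 2 * (length + width)
Perimeter = 2 * (27 + 37)
Perimeter = 2 * 64
Perimeter = 128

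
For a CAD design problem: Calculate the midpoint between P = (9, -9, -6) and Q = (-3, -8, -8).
Midpoint = ((9-3)/2, (-9-8)/2, (-6-8)/2) = (3, -8.5, -7)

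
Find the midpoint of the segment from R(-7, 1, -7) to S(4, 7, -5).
Midpoint = ((-7+4)/2, (1+7)/2, (-7-5)/2) = (-1.5, 4, -6)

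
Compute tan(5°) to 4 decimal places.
tan(5 degrees) = 0.0875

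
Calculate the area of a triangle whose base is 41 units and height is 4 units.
Area = (1/2) * base * height
Area = (1/2) * 41 * 4
Area = 82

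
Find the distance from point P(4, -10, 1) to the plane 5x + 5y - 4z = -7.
d = |5(4) + 5(-10) + (-4)(1) - (-7)| / √(5² + 5² + (-4)²) = 27/√66 = 3.323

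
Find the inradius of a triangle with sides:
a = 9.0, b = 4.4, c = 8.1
s = (a+b+c)/2 = (9.0+4.4+8.1)/2 = 10.75
Area = √(s(s-a)(s-b)(s-c)) = √(10.75·1.75·6.35·2.65) = 17.7923
r = Area/s = 17.7923/10.75 = 1.655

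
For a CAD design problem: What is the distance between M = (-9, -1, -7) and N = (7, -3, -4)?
d = √[(16)² + (-2)² + (3)²] = √269 = 16.4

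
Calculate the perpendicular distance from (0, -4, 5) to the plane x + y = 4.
d = |1(0) + 1(-4) + 0(5) - (4)| / √(1² + 1² + 0²) = 8/√2 = 5.657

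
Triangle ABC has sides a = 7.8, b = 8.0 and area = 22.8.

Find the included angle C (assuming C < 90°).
Area = ½ab·sin(C)  →  sin(C) = 2·Area/(ab)
sin(C) = 2·22.8/(7.8·8.0) = 0.730769
C = arcsin(0.730769) = 46.95°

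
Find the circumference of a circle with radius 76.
Circumference = 2 * pi * r
Circumference = 2 * pi * 76
Circumference = 477.52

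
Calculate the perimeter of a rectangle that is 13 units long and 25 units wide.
Perimeter = 2 * (length + width)
Perimeter = 2 * (13 + 25)
Perimeter = 2 * 38
Perimeter = 76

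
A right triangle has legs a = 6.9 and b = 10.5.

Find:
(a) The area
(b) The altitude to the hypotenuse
(a) Area = ½ab = ½·6.9·10.5 = 36.225
(b) Hypotenuse c = √(6.9² + 10.5²) = √157.86 = 12.5642
    Area = ½·c·h_c  →  h_c = 2·Area/c = 2·36.225/12.5642 = 5.766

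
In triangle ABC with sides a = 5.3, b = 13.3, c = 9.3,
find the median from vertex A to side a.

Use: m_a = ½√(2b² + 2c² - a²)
m_a = ½√(2·13.3² + 2·9.3² - 5.3²)
m_a = ½√(353.78 + 172.98 - 28.09) = ½√498.67 = 11.17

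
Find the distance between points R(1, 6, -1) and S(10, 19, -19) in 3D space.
d = √[(9)² + (13)² + (-18)²] = √574 = 23.96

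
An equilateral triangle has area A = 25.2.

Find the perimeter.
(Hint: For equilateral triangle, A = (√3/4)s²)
A = (√3/4)s²  →  s² = 4A/√3 = 4·25.2/√3 = 58.1969
s = 7.62869
Perimeter = 3s = 22.89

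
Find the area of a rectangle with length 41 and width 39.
Area = length * width
Area = 41 * 39
Area = 1599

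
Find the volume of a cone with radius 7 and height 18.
Volume = (1/3) * pi * r² * h
Volume = (1/3) * pi * 7² * 18
Volume = (1/3) * pi * 49 * 18
Volume = (1/3) * pi * 882
Volume = 923.63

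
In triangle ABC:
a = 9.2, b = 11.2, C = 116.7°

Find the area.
Using A = ½ab·sin(C):
A = ½·9.2·11.2·sin(116.7°) = ½·103.04·0.893371 = 46.03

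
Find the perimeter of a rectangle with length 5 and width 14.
Perimeter = 2 * (length + width)
Perimeter = 2 * (5 + 14)
Perimeter = 2 * 19
Perimeter = 38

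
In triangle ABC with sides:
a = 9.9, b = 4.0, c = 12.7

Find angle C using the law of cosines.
cos(C) = (a² + b² - c²)/(2ab)
cos(C) = (9.9² + 4.0² - 12.7²)/(2·9.9·4.0) = -47.28/79.2 = -0.596970
C = arccos(-0.596970) = 126.7°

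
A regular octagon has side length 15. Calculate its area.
For a regular 8-gon with side length s = 15:
Apothem a = s / (2*tan(pi/8)) = 15 / (2*tan(pi/8)) ≈ 18.1066
Perimeter P = 8 * 15 = 120
Area = (1/2) * P * a = (1/2) * 120 * 18.1066 = 1086.40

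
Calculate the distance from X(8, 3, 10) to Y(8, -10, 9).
d = √[(0)² + (-13)² + (-1)²] = √170 = 13.04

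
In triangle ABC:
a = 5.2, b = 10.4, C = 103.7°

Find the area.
Using A = ½ab·sin(C):
A = ½·5.2·10.4·sin(103.7°) = ½·54.08·0.971549 = 26.27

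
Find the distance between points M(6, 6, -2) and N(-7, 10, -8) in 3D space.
d = √[(-13)² + (4)² + (-6)²] = √221 = 14.87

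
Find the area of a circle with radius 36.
Area = pi * r²
Area = pi * 36²
Area = pi * 1296
Area = 4071.50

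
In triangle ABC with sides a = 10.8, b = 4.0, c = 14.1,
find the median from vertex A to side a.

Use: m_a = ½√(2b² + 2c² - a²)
m_a = ½√(2·4.0² + 2·14.1² - 10.8²)
m_a = ½√(32 + 397.62 - 116.64) = ½√312.98 = 8.846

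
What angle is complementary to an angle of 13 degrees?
Complementary angles sum to 90 degrees.
Other angle = 90 - 13
Other angle = 77 degrees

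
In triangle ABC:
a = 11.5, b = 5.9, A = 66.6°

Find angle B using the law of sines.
sin(B)/b = sin(A)/a
sin(B) = b·sin(A)/a = 5.9·sin(66.6°)/11.5 = 0.470848
B = arcsin(0.470848) = 28.09°  (b ≤ a, so B ≤ A and the acute solution is unique)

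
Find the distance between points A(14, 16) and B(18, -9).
Using the distance formula: d = sqrt((x₂-x₁)² + (y₂-y₁)²)
dx = 18 - 14 = 4
dy = (-9) - 16 = -25
d = sqrt(4² + (-25)²) = sqrt(16 + 625) = sqrt(641) = 25.32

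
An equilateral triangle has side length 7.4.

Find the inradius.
For an equilateral triangle, r = s/(2√3) where s is the side.
r = 7.4/(2√3) = 7.4/3.464102 = 2.136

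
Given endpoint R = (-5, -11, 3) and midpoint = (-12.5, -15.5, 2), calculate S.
S = (2×(-12.5) - (-5), 2×(-15.5) - (-11), 2×2 - 3) = (-20, -20, 1)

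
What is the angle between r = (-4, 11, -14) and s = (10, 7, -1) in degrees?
r·s = 51, |r|² = 333, |s|² = 150
cos θ = 51/√49950 ≈ 0.2282
θ ≈ 76.81°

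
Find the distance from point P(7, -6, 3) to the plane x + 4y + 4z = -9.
d = |1(7) + 4(-6) + 4(3) - (-9)| / √(1² + 4² + 4²) = 4/√33 = 0.6963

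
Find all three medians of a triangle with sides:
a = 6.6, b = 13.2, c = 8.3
Using m_x = ½√(2y² + 2z² - x²):
m_a = ½√(2·13.2² + 2·8.3² - 6.6²) = ½√442.7 = 10.52
m_b = ½√(2·6.6² + 2·8.3² - 13.2²) = ½√50.66 = 3.559
m_c = ½√(2·6.6² + 2·13.2² - 8.3²) = ½√366.71 = 9.575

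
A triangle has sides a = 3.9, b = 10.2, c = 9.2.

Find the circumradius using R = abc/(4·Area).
s = (a+b+c)/2 = 11.65
Area = √(s(s-a)(s-b)(s-c)) = √(11.65·7.75·1.45·2.45) = 17.9094
R = abc/(4·Area) = (3.9·10.2·9.2)/(4·17.9094) = 365.976/71.6376 = 5.109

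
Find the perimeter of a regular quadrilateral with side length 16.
Perimeter = number of sides * side length
Perimeter = 4 * 16
Perimeter = 64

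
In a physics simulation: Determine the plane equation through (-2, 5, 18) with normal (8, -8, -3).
d = n·P = (8)(-2) + (-8)(5) + (-3)(18) = -110
Plane: 8x - 8y - 3z = -110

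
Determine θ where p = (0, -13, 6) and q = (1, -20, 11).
p·q = 326, |p|² = 205, |q|² = 522
cos θ = 326/√107010 ≈ 0.9966
θ ≈ 4.751°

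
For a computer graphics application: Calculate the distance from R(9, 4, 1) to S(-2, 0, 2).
d = √[(-11)² + (-4)² + (1)²] = √138 = 11.75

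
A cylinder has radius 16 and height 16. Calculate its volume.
Volume = pi * r² * h
Volume = pi * 16² * 16
Volume = pi * 256 * 16
Volume = pi * 4096
Volume = 12867.96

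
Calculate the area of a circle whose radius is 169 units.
Area = pi * r²
Area = pi * 169²
Area = pi * 28561
Area = 89727.03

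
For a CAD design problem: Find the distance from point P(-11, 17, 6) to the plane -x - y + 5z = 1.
d = |(-1)(-11) + (-1)(17) + 5(6) - (1)| / √((-1)² + (-1)² + 5²) = 23/√27 = 4.426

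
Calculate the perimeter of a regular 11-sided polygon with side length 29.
Perimeter = number of sides * side length
Perimeter = 11 * 29
Perimeter = 319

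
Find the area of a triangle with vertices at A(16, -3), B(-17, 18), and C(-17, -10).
Using the coordinate formula: Area = (1/2)|x₁(y₂-y₃) + x₂(y₃-y₁) + x₃(y₁-y₂)|
Area = (1/2)|16(18-(-10)) + (-17)((-10)-(-3)) + (-17)((-3)-18)|
Area = (1/2)|16*28 + (-17)*(-7) + (-17)*(-21)|
Area = (1/2)|448 + 119 + 357|
Area = (1/2)*924 = 462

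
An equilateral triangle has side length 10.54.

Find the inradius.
For an equilateral triangle, r = s/(2√3) where s is the side.
r = 10.54/(2√3) = 10.54/3.464102 = 3.043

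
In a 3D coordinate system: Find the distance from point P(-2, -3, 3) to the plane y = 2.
d = |0(-2) + 1(-3) + 0(3) - (2)| / √(0² + 1² + 0²) = 5/√1 = 5.0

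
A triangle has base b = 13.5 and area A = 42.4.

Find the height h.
A = ½bh  →  h = 2A/b
h = 2·42.4/13.5 = 6.281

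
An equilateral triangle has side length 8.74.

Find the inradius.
For an equilateral triangle, r = s/(2√3) where s is the side.
r = 8.74/(2√3) = 8.74/3.464102 = 2.523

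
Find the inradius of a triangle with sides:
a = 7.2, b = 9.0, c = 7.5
s = (a+b+c)/2 = (7.2+9.0+7.5)/2 = 11.85
Area = √(s(s-a)(s-b)(s-c)) = √(11.85·4.65·2.85·4.35) = 26.1368
r = Area/s = 26.1368/11.85 = 2.206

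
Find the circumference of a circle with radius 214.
Circumference = 2 * pi * r
Circumference = 2 * pi * 214
Circumference = 1344.60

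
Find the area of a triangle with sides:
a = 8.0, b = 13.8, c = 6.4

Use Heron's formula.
s = (a+b+c)/2 = (8.0+13.8+6.4)/2 = 14.1
A = √(s(s-a)(s-b)(s-c)) = √(14.1·6.1·0.3·7.7)
A = √198.683 = 14.1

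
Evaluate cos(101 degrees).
cos(101 degrees) = -0.1908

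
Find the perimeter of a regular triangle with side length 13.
Perimeter = number of sides * side length
Perimeter = 3 * 13
Perimeter = 39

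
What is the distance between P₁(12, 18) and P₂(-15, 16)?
Using the distance formula: d = sqrt((x₂-x₁)² + (y₂-y₁)²)
dx = (-15) - 12 = -27
dy = 16 - 18 = -2
d = sqrt((-27)² + (-2)²) = sqrt(729 + 4) = sqrt(733) = 27.07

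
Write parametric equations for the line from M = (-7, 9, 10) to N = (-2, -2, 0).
Direction vector d = N - M = (5, -11, -10)
x = -7 + 5t, y = 9 - 11t, z = 10 - 10t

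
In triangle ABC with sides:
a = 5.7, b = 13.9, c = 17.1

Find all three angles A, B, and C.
By the law of cosines:
cos(A) = (b² + c² - a²)/(2bc) = 0.953195  →  A = 17.6°
cos(B) = (a² + c² - b²)/(2ac) = 0.675541  →  B = 47.5°
cos(C) = (a² + b² - c²)/(2ab) = -0.420990  →  C = 114.9°
Check: A + B + C = 180.0° ✓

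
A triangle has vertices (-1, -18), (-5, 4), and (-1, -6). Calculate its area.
Using the coordinate formula: Area = (1/2)|x₁(y₂-y₃) + x₂(y₃-y₁) + x₃(y₁-y₂)|
Area = (1/2)|(-1)(4-(-6)) + (-5)((-6)-(-18)) + (-1)((-18)-4)|
Area = (1/2)|(-1)*10 + (-5)*12 + (-1)*(-22)|
Area = (1/2)|(-10) + (-60) + 22|
Area = (1/2)*48 = 24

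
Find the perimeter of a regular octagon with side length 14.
Perimeter = number of sides * side length
Perimeter = 8 * 14
Perimeter = 112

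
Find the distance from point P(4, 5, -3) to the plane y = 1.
d = |0(4) + 1(5) + 0(-3) - (1)| / √(0² + 1² + 0²) = 4/√1 = 4.0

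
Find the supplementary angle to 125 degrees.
Supplementary angles sum to 180 degrees.
Other angle = 180 - 125
Other angle = 55 degrees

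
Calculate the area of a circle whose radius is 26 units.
Area = pi * r²
Area = pi * 26²
Area = pi * 676
Area = 2123.72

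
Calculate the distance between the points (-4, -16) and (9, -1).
Using the distance formula: d = sqrt((x₂-x₁)² + (y₂-y₁)²)
dx = 9 - (-4) = 13
dy = (-1) - (-16) = 15
d = sqrt(13² + 15²) = sqrt(169 + 225) = sqrt(394) = 19.85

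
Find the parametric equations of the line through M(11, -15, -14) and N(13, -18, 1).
Direction vector d = N - M = (2, -3, 15)
x = 11 + 2t, y = -15 - 3t, z = -14 + 15t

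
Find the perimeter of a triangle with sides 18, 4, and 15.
Perimeter = sum of all sides
Perimeter = 18 + 4 + 15
Perimeter = 37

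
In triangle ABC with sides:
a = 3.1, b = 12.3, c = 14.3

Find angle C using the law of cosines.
cos(C) = (a² + b² - c²)/(2ab)
cos(C) = (3.1² + 12.3² - 14.3²)/(2·3.1·12.3) = -43.59/76.26 = -0.571597
C = arccos(-0.571597) = 124.9°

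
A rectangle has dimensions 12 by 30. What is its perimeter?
Perimeter = 2 * (length + width)
Perimeter = 2 * (12 + 30)
Perimeter = 2 * 42
Perimeter = 84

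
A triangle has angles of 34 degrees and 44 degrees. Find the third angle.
Sum of angles in a triangle = 180 degrees
Third angle = 180 - 34 - 44
Third angle = 102 degrees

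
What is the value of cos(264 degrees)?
cos(264 degrees) = -0.1045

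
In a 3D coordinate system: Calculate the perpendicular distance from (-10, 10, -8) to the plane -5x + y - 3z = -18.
d = |(-5)(-10) + 1(10) + (-3)(-8) - (-18)| / √((-5)² + 1² + (-3)²) = 102/√35 = 17.24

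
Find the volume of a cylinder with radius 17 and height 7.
Volume = pi * r² * h
Volume = pi * 17² * 7
Volume = pi * 289 * 7
Volume = pi * 2023
Volume = 6355.44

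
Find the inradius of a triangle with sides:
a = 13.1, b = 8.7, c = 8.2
s = (a+b+c)/2 = (13.1+8.7+8.2)/2 = 15
Area = √(s(s-a)(s-b)(s-c)) = √(15·1.9·6.3·6.8) = 34.942
r = Area/s = 34.942/15 = 2.329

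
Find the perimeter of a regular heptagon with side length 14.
Perimeter = number of sides * side length
Perimeter = 7 * 14
Perimeter = 98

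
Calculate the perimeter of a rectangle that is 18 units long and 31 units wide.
Perimeter = 2 * (length + width)
Perimeter = 2 * (18 + 31)
Perimeter = 2 * 49
Perimeter = 98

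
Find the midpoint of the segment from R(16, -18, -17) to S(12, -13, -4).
Midpoint = ((16+12)/2, (-18-13)/2, (-17-4)/2) = (14, -15.5, -10.5)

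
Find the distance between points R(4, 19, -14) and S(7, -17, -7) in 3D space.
d = √[(3)² + (-36)² + (7)²] = √1354 = 36.8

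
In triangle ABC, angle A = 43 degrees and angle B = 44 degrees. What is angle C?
Sum of angles in a triangle = 180 degrees
Third angle = 180 - 43 - 44
Third angle = 93 degrees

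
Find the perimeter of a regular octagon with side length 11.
Perimeter = number of sides * side length
Perimeter = 8 * 11
Perimeter = 88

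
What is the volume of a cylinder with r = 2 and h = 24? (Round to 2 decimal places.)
Volume = pi * r² * h
Volume = pi * 2² * 24
Volume = pi * 4 * 24
Volume = pi * 96
Volume = 301.59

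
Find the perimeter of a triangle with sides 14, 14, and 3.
Perimeter = sum of all sides
Perimeter = 14 + 14 + 3
Perimeter = 31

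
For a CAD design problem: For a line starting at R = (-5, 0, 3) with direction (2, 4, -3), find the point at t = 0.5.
P(0.5) = (-5 + 2(0.5), 0 + 4(0.5), 3 + (-3)(0.5)) = (-4, 2, 1.5)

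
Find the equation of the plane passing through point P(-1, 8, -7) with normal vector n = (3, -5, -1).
d = n·P = (3)(-1) + (-5)(8) + (-1)(-7) = -36
Plane: 3x - 5y - z = -36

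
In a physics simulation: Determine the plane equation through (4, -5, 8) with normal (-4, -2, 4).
d = n·P = (-4)(4) + (-2)(-5) + (4)(8) = 26
Plane: -4x - 2y + 4z = 26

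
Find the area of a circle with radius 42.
Area = pi * r²
Area = pi * 42²
Area = pi * 1764
Area = 5541.77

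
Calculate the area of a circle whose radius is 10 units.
Area = pi * r²
Area = pi * 10²
Area = pi * 100
Area = 314.16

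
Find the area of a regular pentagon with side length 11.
For a regular 5-gon with side length s = 11:
Apothem a = s / (2*tan(pi/5)) = 11 / (2*tan(pi/5)) ≈ 7.5701
Perimeter P = 5 * 11 = 55
Area = (1/2) * P * a = (1/2) * 55 * 7.5701 = 208.18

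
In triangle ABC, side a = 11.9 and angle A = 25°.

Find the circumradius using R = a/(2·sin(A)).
R = a/(2·sin(A)) = 11.9/(2·sin(25°))
R = 11.9/(2·0.422618) = 11.9/0.845237 = 14.08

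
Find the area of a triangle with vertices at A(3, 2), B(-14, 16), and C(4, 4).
Using the coordinate formula: Area = (1/2)|x₁(y₂-y₃) + x₂(y₃-y₁) + x₃(y₁-y₂)|
Area = (1/2)|3(16-4) + (-14)(4-2) + 4(2-16)|
Area = (1/2)|3*12 + (-14)*2 + 4*(-14)|
Area = (1/2)|36 + (-28) + (-56)|
Area = (1/2)*48 = 24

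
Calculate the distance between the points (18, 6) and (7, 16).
Using the distance formula: d = sqrt((x₂-x₁)² + (y₂-y₁)²)
dx = 7 - 18 = -11
dy = 16 - 6 = 10
d = sqrt((-11)² + 10²) = sqrt(121 + 100) = sqrt(221) = 14.87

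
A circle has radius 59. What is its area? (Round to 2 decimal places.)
Area = pi * r²
Area = pi * 59²
Area = pi * 3481
Area = 10935.88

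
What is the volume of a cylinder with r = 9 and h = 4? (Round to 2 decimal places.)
Volume = pi * r² * h
Volume = pi * 9² * 4
Volume = pi * 81 * 4
Volume = pi * 324
Volume = 1017.88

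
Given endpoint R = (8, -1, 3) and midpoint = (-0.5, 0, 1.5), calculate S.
S = (2×(-0.5) - 8, 2×0 - (-1), 2×1.5 - 3) = (-9, 1, 0)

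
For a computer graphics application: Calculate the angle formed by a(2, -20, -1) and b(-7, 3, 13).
a·b = -87, |a|² = 405, |b|² = 227
cos θ = -87/√91935 ≈ -0.2869
θ ≈ 106.7°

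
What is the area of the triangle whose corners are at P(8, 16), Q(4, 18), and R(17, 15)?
Using the coordinate formula: Area = (1/2)|x₁(y₂-y₃) + x₂(y₃-y₁) + x₃(y₁-y₂)|
Area = (1/2)|8(18-15) + 4(15-16) + 17(16-18)|
Area = (1/2)|8*3 + 4*(-1) + 17*(-2)|
Area = (1/2)|24 + (-4) + (-34)|
Area = (1/2)*14 = 7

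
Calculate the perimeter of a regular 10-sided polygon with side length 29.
Perimeter = number of sides * side length
Perimeter = 10 * 29
Perimeter = 290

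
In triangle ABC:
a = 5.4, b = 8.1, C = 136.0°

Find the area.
Using A = ½ab·sin(C):
A = ½·5.4·8.1·sin(136.0°) = ½·43.74·0.694658 = 15.19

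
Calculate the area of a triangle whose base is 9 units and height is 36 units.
Area = (1/2) * base * height
Area = (1/2) * 9 * 36
Area = 162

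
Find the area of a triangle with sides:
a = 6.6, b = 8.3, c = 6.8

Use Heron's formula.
s = (a+b+c)/2 = (6.6+8.3+6.8)/2 = 10.85
A = √(s(s-a)(s-b)(s-c)) = √(10.85·4.25·2.55·4.05)
A = √476.227 = 21.82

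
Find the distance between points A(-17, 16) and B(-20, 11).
Using the distance formula: d = sqrt((x₂-x₁)² + (y₂-y₁)²)
dx = (-20) - (-17) = -3
dy = 11 - 16 = -5
d = sqrt((-3)² + (-5)²) = sqrt(9 + 25) = sqrt(34) = 5.83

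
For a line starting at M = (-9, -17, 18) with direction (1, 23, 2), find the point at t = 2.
P(2) = (-9 + 1(2), -17 + 23(2), 18 + 2(2)) = (-7, 29, 22)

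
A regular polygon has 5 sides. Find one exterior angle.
Exterior angle of a regular n-gon = 360/n
Exterior angle = 360/5
Exterior angle = 72 degrees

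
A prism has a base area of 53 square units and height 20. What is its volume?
Volume = base area * height
Volume = 53 * 20
Volume = 1060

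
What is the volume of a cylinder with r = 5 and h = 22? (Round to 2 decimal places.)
Volume = pi * r² * h
Volume = pi * 5² * 22
Volume = pi * 25 * 22
Volume = pi * 550
Volume = 1727.88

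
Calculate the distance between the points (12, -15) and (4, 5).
Using the distance formula: d = sqrt((x₂-x₁)² + (y₂-y₁)²)
dx = 4 - 12 = -8
dy = 5 - (-15) = 20
d = sqrt((-8)² + 20²) = sqrt(64 + 400) = sqrt(464) = 21.54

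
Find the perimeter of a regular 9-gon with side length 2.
Perimeter = number of sides * side length
Perimeter = 9 * 2
Perimeter = 18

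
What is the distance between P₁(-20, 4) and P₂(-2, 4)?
Using the distance formula: d = sqrt((x₂-x₁)² + (y₂-y₁)²)
dx = (-2) - (-20) = 18
dy = 4 - 4 = 0
d = sqrt(18² + 0²) = sqrt(324 + 0) = sqrt(324) = 18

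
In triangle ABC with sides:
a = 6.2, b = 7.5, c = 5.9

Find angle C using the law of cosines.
cos(C) = (a² + b² - c²)/(2ab)
cos(C) = (6.2² + 7.5² - 5.9²)/(2·6.2·7.5) = 59.88/93 = 0.643871
C = arccos(0.643871) = 49.92°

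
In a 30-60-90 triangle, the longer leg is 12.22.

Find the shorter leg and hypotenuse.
In a 30-60-90 triangle, sides are in ratio 1 : √3 : 2.
Long leg = short leg·√3  →  short leg = 12.22/√3 = 7.055
Hypotenuse = 2·(short leg) = 2·12.22/√3 = 14.11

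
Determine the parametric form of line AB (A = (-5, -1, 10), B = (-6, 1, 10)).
Direction vector d = B - A = (-1, 2, 0)
x = -5 - t, y = -1 + 2t, z = 10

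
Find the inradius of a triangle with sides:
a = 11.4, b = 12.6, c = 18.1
s = (a+b+c)/2 = (11.4+12.6+18.1)/2 = 21.05
Area = √(s(s-a)(s-b)(s-c)) = √(21.05·9.65·8.45·2.95) = 71.1589
r = Area/s = 71.1589/21.05 = 3.38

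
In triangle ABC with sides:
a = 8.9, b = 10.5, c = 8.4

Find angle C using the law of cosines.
cos(C) = (a² + b² - c²)/(2ab)
cos(C) = (8.9² + 10.5² - 8.4²)/(2·8.9·10.5) = 118.9/186.9 = 0.636169
C = arccos(0.636169) = 50.49°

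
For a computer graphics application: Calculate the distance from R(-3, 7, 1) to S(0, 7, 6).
d = √[(3)² + (0)² + (5)²] = √34 = 5.831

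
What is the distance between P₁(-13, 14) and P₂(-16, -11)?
Using the distance formula: d = sqrt((x₂-x₁)² + (y₂-y₁)²)
dx = (-16) - (-13) = -3
dy = (-11) - 14 = -25
d = sqrt((-3)² + (-25)²) = sqrt(9 + 625) = sqrt(634) = 25.18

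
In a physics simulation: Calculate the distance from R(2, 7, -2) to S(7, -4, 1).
d = √[(5)² + (-11)² + (3)²] = √155 = 12.45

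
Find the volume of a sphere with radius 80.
Volume = (4/3) * pi * r³
Volume = (4/3) * pi * 80³
Volume = (4/3) * pi * 512000
Volume = 2144660.58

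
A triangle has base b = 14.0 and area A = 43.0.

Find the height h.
A = ½bh  →  h = 2A/b
h = 2·43.0/14.0 = 6.143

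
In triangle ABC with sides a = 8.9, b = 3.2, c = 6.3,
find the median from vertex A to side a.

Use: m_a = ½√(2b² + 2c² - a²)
m_a = ½√(2·3.2² + 2·6.3² - 8.9²)
m_a = ½√(20.48 + 79.38 - 79.21) = ½√20.65 = 2.272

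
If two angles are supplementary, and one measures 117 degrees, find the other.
Supplementary angles sum to 180 degrees.
Other angle = 180 - 117
Other angle = 63 degrees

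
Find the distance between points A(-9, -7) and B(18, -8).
Using the distance formula: d = sqrt((x₂-x₁)² + (y₂-y₁)²)
dx = 18 - (-9) = 27
dy = (-8) - (-7) = -1
d = sqrt(27² + (-1)²) = sqrt(729 + 1) = sqrt(730) = 27.02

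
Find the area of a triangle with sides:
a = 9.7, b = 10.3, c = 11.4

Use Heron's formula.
s = (a+b+c)/2 = (9.7+10.3+11.4)/2 = 15.7
A = √(s(s-a)(s-b)(s-c)) = √(15.7·6·5.4·4.3)
A = √2187.32 = 46.77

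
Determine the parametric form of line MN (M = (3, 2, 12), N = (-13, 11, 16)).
Direction vector d = N - M = (-16, 9, 4)
x = 3 - 16t, y = 2 + 9t, z = 12 + 4t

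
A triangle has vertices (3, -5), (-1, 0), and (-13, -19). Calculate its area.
Using the coordinate formula: Area = (1/2)|x₁(y₂-y₃) + x₂(y₃-y₁) + x₃(y₁-y₂)|
Area = (1/2)|3(0-(-19)) + (-1)((-19)-(-5)) + (-13)((-5)-0)|
Area = (1/2)|3*19 + (-1)*(-14) + (-13)*(-5)|
Area = (1/2)|57 + 14 + 65|
Area = (1/2)*136 = 68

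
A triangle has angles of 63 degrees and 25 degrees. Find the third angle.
Sum of angles in a triangle = 180 degrees
Third angle = 180 - 63 - 25
Third angle = 92 degrees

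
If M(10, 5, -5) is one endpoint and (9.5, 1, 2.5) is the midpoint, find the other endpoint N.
N = (2×9.5 - 10, 2×1 - 5, 2×2.5 - (-5)) = (9, -3, 10)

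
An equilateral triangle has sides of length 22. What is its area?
Area = (sqrt(3)/4) * s²
Area = (sqrt(3)/4) * 22²
Area = (sqrt(3)/4) * 484
Area = 209.58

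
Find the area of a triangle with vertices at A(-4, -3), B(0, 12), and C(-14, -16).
Using the coordinate formula: Area = (1/2)|x₁(y₂-y₃) + x₂(y₃-y₁) + x₃(y₁-y₂)|
Area = (1/2)|(-4)(12-(-16)) + 0((-16)-(-3)) + (-14)((-3)-12)|
Area = (1/2)|(-4)*28 + 0*(-13) + (-14)*(-15)|
Area = (1/2)|(-112) + 0 + 210|
Area = (1/2)*98 = 49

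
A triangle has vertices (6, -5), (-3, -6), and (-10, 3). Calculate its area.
Using the coordinate formula: Area = (1/2)|x₁(y₂-y₃) + x₂(y₃-y₁) + x₃(y₁-y₂)|
Area = (1/2)|6((-6)-3) + (-3)(3-(-5)) + (-10)((-5)-(-6))|
Area = (1/2)|6*(-9) + (-3)*8 + (-10)*1|
Area = (1/2)|(-54) + (-24) + (-10)|
Area = (1/2)*88 = 44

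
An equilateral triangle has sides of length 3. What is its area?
Area = (sqrt(3)/4) * s²
Area = (sqrt(3)/4) * 3²
Area = (sqrt(3)/4) * 9
Area = 3.90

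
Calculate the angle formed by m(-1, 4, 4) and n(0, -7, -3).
m·n = -40, |m|² = 33, |n|² = 58
cos θ = -40/√1914 ≈ -0.9143
θ ≈ 156.1°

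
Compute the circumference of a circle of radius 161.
Circumference = 2 * pi * r
Circumference = 2 * pi * 161
Circumference = 1011.59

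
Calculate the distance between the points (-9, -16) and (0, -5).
Using the distance formula: d = sqrt((x₂-x₁)² + (y₂-y₁)²)
dx = 0 - (-9) = 9
dy = (-5) - (-16) = 11
d = sqrt(9² + 11²) = sqrt(81 + 121) = sqrt(202) = 14.21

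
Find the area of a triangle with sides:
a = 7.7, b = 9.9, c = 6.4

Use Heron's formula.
s = (a+b+c)/2 = (7.7+9.9+6.4)/2 = 12
A = √(s(s-a)(s-b)(s-c)) = √(12·4.3·2.1·5.6)
A = √606.816 = 24.63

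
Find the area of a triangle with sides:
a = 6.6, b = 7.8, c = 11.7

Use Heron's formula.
s = (a+b+c)/2 = (6.6+7.8+11.7)/2 = 13.05
A = √(s(s-a)(s-b)(s-c)) = √(13.05·6.45·5.25·1.35)
A = √596.573 = 24.42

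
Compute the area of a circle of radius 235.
Area = pi * r²
Area = pi * 235²
Area = pi * 55225
Area = 173494.45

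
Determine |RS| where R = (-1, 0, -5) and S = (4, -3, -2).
d = √[(5)² + (-3)² + (3)²] = √43 = 6.557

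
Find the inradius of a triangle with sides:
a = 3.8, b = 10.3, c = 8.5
s = (a+b+c)/2 = (3.8+10.3+8.5)/2 = 11.3
Area = √(s(s-a)(s-b)(s-c)) = √(11.3·7.5·1·2.8) = 15.4045
r = Area/s = 15.4045/11.3 = 1.363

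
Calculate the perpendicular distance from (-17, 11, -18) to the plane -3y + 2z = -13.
d = |0(-17) + (-3)(11) + 2(-18) - (-13)| / √(0² + (-3)² + 2²) = 56/√13 = 15.53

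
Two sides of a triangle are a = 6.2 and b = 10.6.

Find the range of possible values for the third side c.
By the triangle inequality: |a - b| < c < a + b
|6.2 - 10.6| < c < 6.2 + 10.6
4.4 < c < 16.8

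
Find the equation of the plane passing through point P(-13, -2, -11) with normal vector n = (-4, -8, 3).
d = n·P = (-4)(-13) + (-8)(-2) + (3)(-11) = 35
Plane: -4x - 8y + 3z = 35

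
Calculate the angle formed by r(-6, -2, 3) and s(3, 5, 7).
r·s = -7, |r|² = 49, |s|² = 83
cos θ = -7/√4067 ≈ -0.1098
θ ≈ 96.3°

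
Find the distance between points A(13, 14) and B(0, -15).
Using the distance formula: d = sqrt((x₂-x₁)² + (y₂-y₁)²)
dx = 0 - 13 = -13
dy = (-15) - 14 = -29
d = sqrt((-13)² + (-29)²) = sqrt(169 + 841) = sqrt(1010) = 31.78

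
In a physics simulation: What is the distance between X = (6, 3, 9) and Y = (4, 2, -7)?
d = √[(-2)² + (-1)² + (-16)²] = √261 = 16.16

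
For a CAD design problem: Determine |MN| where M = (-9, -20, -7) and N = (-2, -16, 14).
d = √[(7)² + (4)² + (21)²] = √506 = 22.49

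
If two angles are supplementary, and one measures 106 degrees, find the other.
Supplementary angles sum to 180 degrees.
Other angle = 180 - 106
Other angle = 74 degrees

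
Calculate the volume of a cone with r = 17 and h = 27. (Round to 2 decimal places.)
Volume = (1/3) * pi * r² * h
Volume = (1/3) * pi * 17² * 27
Volume = (1/3) * pi * 289 * 27
Volume = (1/3) * pi * 7803
Volume = 8171.28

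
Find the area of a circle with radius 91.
Area = pi * r²
Area = pi * 91²
Area = pi * 8281
Area = 26015.53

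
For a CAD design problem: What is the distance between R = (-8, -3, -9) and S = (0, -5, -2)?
d = √[(8)² + (-2)² + (7)²] = √117 = 10.82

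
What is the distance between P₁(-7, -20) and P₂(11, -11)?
Using the distance formula: d = sqrt((x₂-x₁)² + (y₂-y₁)²)
dx = 11 - (-7) = 18
dy = (-11) - (-20) = 9
d = sqrt(18² + 9²) = sqrt(324 + 81) = sqrt(405) = 20.12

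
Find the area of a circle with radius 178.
Area = pi * r²
Area = pi * 178²
Area = pi * 31684
Area = 99538.22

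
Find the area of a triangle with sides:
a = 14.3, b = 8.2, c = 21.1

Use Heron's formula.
s = (a+b+c)/2 = (14.3+8.2+21.1)/2 = 21.8
A = √(s(s-a)(s-b)(s-c)) = √(21.8·7.5·13.6·0.7)
A = √1556.52 = 39.45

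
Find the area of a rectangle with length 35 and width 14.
Area = length * width
Area = 35 * 14
Area = 490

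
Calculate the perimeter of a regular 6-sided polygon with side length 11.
Perimeter = number of sides * side length
Perimeter = 6 * 11
Perimeter = 66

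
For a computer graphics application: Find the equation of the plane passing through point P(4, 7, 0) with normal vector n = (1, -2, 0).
d = n·P = (1)(4) + (-2)(7) + (0)(0) = -10
Plane: x - 2y = -10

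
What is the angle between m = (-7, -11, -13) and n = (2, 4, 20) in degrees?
m·n = -318, |m|² = 339, |n|² = 420
cos θ = -318/√142380 ≈ -0.8428
θ ≈ 147.4°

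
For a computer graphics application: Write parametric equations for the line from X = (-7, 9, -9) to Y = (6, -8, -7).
Direction vector d = Y - X = (13, -17, 2)
x = -7 + 13t, y = 9 - 17t, z = -9 + 2t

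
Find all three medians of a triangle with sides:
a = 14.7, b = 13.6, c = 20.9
Using m_x = ½√(2y² + 2z² - x²):
m_a = ½√(2·13.6² + 2·20.9² - 14.7²) = ½√1027.45 = 16.03
m_b = ½√(2·14.7² + 2·20.9² - 13.6²) = ½√1120.84 = 16.74
m_c = ½√(2·14.7² + 2·13.6² - 20.9²) = ½√365.29 = 9.556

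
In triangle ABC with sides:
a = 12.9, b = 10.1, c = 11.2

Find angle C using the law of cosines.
cos(C) = (a² + b² - c²)/(2ab)
cos(C) = (12.9² + 10.1² - 11.2²)/(2·12.9·10.1) = 142.98/260.58 = 0.548699
C = arccos(0.548699) = 56.72°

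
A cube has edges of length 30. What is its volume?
Volume = s³
Volume = 30³
Volume = 27000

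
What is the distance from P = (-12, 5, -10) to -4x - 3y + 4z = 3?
d = |(-4)(-12) + (-3)(5) + 4(-10) - (3)| / √((-4)² + (-3)² + 4²) = 10/√41 = 1.562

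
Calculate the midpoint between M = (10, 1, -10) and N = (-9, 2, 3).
Midpoint = ((10-9)/2, (1+2)/2, (-10+3)/2) = (0.5, 1.5, -3.5)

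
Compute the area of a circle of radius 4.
Area = pi * r²
Area = pi * 4²
Area = pi * 16
Area = 50.27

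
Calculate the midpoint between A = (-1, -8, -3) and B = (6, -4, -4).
Midpoint = ((-1+6)/2, (-8-4)/2, (-3-4)/2) = (2.5, -6, -3.5)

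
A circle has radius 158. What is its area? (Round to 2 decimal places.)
Area = pi * r²
Area = pi * 158²
Area = pi * 24964
Area = 78426.72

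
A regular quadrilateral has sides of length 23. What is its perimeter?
Perimeter = number of sides * side length
Perimeter = 4 * 23
Perimeter = 92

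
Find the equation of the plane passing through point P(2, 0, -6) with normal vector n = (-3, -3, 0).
d = n·P = (-3)(2) + (-3)(0) + (0)(-6) = -6
Plane: -3x - 3y = -6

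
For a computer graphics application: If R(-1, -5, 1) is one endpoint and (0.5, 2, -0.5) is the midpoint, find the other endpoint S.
S = (2×0.5 - (-1), 2×2 - (-5), 2×(-0.5) - 1) = (2, 9, -2)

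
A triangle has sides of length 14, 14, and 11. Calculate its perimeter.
Perimeter = sum of all sides
Perimeter = 14 + 14 + 11
Perimeter = 39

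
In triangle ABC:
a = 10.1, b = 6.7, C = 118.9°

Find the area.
Using A = ½ab·sin(C):
A = ½·10.1·6.7·sin(118.9°) = ½·67.67·0.875465 = 29.62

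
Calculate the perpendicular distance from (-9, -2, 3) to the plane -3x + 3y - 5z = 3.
d = |(-3)(-9) + 3(-2) + (-5)(3) - (3)| / √((-3)² + 3² + (-5)²) = 3/√43 = 0.4575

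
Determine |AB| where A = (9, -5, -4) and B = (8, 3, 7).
d = √[(-1)² + (8)² + (11)²] = √186 = 13.64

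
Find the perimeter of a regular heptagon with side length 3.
Perimeter = number of sides * side length
Perimeter = 7 * 3
Perimeter = 21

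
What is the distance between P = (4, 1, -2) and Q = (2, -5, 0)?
d = √[(-2)² + (-6)² + (2)²] = √44 = 6.633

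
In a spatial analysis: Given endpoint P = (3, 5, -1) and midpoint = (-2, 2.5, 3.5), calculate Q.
Q = (2×(-2) - 3, 2×2.5 - 5, 2×3.5 - (-1)) = (-7, 0, 8)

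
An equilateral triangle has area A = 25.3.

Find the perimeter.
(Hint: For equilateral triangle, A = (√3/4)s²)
A = (√3/4)s²  →  s² = 4A/√3 = 4·25.3/√3 = 58.4278
s = 7.64381
Perimeter = 3s = 22.93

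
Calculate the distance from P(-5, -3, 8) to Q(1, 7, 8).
d = √[(6)² + (10)² + (0)²] = √136 = 11.66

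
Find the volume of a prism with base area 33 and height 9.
Volume = base area * height
Volume = 33 * 9
Volume = 297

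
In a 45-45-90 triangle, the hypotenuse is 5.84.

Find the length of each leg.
In a 45-45-90 triangle, hypotenuse = leg·√2  →  leg = hypotenuse/√2
leg = 5.84/√2 = 4.13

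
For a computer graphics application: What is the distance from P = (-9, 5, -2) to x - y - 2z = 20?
d = |1(-9) + (-1)(5) + (-2)(-2) - (20)| / √(1² + (-1)² + (-2)²) = 30/√6 = 12.25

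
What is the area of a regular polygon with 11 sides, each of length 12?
For a regular 11-gon with side length s = 12:
Apothem a = s / (2*tan(pi/11)) = 12 / (2*tan(pi/11)) ≈ 20.4341
Perimeter P = 11 * 12 = 132
Area = (1/2) * P * a = (1/2) * 132 * 20.4341 = 1348.65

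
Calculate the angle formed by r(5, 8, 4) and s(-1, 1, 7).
r·s = 31, |r|² = 105, |s|² = 51
cos θ = 31/√5355 ≈ 0.4236
θ ≈ 64.94°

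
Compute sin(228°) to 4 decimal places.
sin(228 degrees) = -0.7431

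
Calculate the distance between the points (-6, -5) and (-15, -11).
Using the distance formula: d = sqrt((x₂-x₁)² + (y₂-y₁)²)
dx = (-15) - (-6) = -9
dy = (-11) - (-5) = -6
d = sqrt((-9)² + (-6)²) = sqrt(81 + 36) = sqrt(117) = 10.82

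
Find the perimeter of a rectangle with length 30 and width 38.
Perimeter = 2 * (length + width)
Perimeter = 2 * (30 + 38)
Perimeter = 2 * 68
Perimeter = 136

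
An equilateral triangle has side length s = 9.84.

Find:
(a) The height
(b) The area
(a) Height h = s·√3/2 = 9.84·√3/2 = 8.522
(b) Area = (√3/4)·s² = (√3/4)·9.84² = (√3/4)·96.8256 = 41.93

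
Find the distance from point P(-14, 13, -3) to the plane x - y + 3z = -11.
d = |1(-14) + (-1)(13) + 3(-3) - (-11)| / √(1² + (-1)² + 3²) = 25/√11 = 7.538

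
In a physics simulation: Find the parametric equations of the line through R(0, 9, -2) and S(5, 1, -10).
Direction vector d = S - R = (5, -8, -8)
x = 0 + 5t, y = 9 - 8t, z = -2 - 8t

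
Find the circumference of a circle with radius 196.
Circumference = 2 * pi * r
Circumference = 2 * pi * 196
Circumference = 1231.50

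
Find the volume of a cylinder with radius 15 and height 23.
Volume = pi * r² * h
Volume = pi * 15² * 23
Volume = pi * 225 * 23
Volume = pi * 5175
Volume = 16257.74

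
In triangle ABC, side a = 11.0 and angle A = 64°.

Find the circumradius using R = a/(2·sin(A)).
R = a/(2·sin(A)) = 11.0/(2·sin(64°))
R = 11.0/(2·0.898794) = 11.0/1.797588 = 6.119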